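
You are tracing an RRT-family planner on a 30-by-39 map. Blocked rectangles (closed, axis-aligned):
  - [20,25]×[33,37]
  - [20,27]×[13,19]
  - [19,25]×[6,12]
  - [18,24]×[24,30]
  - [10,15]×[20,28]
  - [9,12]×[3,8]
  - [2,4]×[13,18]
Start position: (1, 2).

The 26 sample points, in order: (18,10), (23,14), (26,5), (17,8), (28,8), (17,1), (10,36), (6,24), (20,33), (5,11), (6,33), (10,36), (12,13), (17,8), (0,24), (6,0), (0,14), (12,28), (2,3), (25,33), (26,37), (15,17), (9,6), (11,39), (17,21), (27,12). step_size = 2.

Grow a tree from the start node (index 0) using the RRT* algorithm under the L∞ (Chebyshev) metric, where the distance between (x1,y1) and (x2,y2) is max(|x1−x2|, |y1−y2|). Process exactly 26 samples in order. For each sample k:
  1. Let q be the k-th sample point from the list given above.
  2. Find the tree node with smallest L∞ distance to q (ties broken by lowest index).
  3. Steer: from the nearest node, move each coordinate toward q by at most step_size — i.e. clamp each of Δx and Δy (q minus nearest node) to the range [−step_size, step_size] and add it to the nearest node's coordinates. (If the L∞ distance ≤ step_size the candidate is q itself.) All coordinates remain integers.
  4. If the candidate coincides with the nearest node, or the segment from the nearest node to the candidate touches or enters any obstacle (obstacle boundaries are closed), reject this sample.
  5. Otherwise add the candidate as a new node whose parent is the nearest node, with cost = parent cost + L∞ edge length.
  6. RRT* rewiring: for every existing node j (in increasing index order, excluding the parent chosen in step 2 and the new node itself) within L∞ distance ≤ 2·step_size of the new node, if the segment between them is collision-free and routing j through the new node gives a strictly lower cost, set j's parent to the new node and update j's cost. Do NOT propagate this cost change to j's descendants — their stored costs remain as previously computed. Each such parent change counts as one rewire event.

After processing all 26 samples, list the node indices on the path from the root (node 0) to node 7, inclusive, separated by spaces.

1. q=(18,10) nearest=0 d=17 new=(3,4) → add node 1 parent=0 cost=2
2. q=(23,14) nearest=1 d=20 new=(5,6) → add node 2 parent=1 cost=4
3. q=(26,5) nearest=2 d=21 new=(7,5) → add node 3 parent=2 cost=6
4. q=(17,8) nearest=3 d=10 new=(9,7) → blocked by [9,12]×[3,8], reject
5. q=(28,8) nearest=3 d=21 new=(9,7) → blocked by [9,12]×[3,8], reject
6. q=(17,1) nearest=3 d=10 new=(9,3) → blocked by [9,12]×[3,8], reject
7. q=(10,36) nearest=2 d=30 new=(7,8) → add node 4 parent=2 cost=6
8. q=(6,24) nearest=4 d=16 new=(6,10) → add node 5 parent=4 cost=8
9. q=(20,33) nearest=5 d=23 new=(8,12) → add node 6 parent=5 cost=10
10. q=(5,11) nearest=5 d=1 new=(5,11) → add node 7 parent=5 cost=9
11. q=(6,33) nearest=6 d=21 new=(6,14) → add node 8 parent=6 cost=12
12. q=(10,36) nearest=8 d=22 new=(8,16) → add node 9 parent=8 cost=14
13. q=(12,13) nearest=6 d=4 new=(10,13) → add node 10 parent=6 cost=12
14. q=(17,8) nearest=10 d=7 new=(12,11) → add node 11 parent=10 cost=14
15. q=(0,24) nearest=9 d=8 new=(6,18) → add node 12 parent=9 cost=16
16. q=(6,0) nearest=1 d=4 new=(5,2) → add node 13 parent=1 cost=4
17. q=(0,14) nearest=7 d=5 new=(3,13) → blocked by [2,4]×[13,18], reject
18. q=(12,28) nearest=12 d=10 new=(8,20) → add node 14 parent=12 cost=18
19. q=(2,3) nearest=0 d=1 new=(2,3) → add node 15 parent=0 cost=1
20. q=(25,33) nearest=9 d=17 new=(10,18) → add node 16 parent=9 cost=16
21. q=(26,37) nearest=14 d=18 new=(10,22) → blocked by [10,15]×[20,28], reject
22. q=(15,17) nearest=10 d=5 new=(12,15) → add node 17 parent=10 cost=14
23. q=(9,6) nearest=3 d=2 new=(9,6) → blocked by [9,12]×[3,8], reject
24. q=(11,39) nearest=14 d=19 new=(10,22) → blocked by [10,15]×[20,28], reject
25. q=(17,21) nearest=17 d=6 new=(14,17) → add node 18 parent=17 cost=16
26. q=(27,12) nearest=18 d=13 new=(16,15) → add node 19 parent=18 cost=18

Path: 0 1 2 4 5 7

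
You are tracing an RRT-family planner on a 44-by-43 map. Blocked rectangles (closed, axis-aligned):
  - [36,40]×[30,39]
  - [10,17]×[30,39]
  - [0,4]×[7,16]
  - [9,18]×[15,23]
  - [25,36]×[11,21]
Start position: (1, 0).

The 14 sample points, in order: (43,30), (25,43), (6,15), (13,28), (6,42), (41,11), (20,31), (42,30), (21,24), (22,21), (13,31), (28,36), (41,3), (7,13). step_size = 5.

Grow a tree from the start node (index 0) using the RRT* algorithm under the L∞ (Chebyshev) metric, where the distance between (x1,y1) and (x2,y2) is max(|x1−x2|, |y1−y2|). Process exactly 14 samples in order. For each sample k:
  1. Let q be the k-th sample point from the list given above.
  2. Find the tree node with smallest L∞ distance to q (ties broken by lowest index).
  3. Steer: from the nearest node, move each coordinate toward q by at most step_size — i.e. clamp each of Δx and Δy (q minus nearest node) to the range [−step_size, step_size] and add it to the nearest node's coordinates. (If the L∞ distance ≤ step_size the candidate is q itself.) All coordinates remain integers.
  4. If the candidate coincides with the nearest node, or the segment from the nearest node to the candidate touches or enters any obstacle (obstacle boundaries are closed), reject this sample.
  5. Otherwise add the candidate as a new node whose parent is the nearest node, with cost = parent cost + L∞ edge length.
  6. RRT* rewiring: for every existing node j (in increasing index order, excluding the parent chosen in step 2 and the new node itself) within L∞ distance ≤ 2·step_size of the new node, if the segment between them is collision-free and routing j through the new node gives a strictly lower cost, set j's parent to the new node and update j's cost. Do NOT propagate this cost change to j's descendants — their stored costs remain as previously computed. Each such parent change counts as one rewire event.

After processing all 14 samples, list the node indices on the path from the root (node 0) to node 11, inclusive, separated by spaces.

Path: 0 1 2 3 11

1. q=(43,30) nearest=0 d=42 new=(6,5) → add node 1 parent=0 cost=5
2. q=(25,43) nearest=1 d=38 new=(11,10) → add node 2 parent=1 cost=10
3. q=(6,15) nearest=2 d=5 new=(6,15) → add node 3 parent=2 cost=15
4. q=(13,28) nearest=3 d=13 new=(11,20) → blocked by [9,18]×[15,23], reject
5. q=(6,42) nearest=3 d=27 new=(6,20) → add node 4 parent=3 cost=20
6. q=(41,11) nearest=2 d=30 new=(16,11) → add node 5 parent=2 cost=15
7. q=(20,31) nearest=4 d=14 new=(11,25) → blocked by [9,18]×[15,23], reject
8. q=(42,30) nearest=5 d=26 new=(21,16) → add node 6 parent=5 cost=20
9. q=(21,24) nearest=6 d=8 new=(21,21) → add node 7 parent=6 cost=25
10. q=(22,21) nearest=7 d=1 new=(22,21) → add node 8 parent=7 cost=26
11. q=(13,31) nearest=7 d=10 new=(16,26) → add node 9 parent=7 cost=30
12. q=(28,36) nearest=9 d=12 new=(21,31) → add node 10 parent=9 cost=35
13. q=(41,3) nearest=8 d=19 new=(27,16) → blocked by [25,36]×[11,21], reject
14. q=(7,13) nearest=3 d=2 new=(7,13) → add node 11 parent=3 cost=17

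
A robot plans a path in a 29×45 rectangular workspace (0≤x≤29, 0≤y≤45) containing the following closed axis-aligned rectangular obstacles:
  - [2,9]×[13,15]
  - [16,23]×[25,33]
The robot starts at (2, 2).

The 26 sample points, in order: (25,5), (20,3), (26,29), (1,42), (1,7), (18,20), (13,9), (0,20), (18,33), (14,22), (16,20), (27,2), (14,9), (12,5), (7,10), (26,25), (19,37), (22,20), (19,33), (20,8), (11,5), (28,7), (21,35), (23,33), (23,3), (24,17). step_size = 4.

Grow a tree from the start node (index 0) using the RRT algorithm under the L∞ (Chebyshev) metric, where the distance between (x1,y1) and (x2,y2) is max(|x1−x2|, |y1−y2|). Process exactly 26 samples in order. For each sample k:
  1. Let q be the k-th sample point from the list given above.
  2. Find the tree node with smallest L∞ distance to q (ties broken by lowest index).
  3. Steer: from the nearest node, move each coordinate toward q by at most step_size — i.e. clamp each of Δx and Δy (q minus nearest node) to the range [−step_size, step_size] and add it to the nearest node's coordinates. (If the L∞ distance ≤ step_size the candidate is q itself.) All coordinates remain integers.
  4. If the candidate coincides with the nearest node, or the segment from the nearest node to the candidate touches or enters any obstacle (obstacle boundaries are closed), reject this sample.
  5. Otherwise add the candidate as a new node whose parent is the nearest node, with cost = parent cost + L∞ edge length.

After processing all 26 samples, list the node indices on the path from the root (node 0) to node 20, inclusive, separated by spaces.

1. q=(25,5) nearest=0 d=23 new=(6,5) → add node 1 parent=0 cost=4
2. q=(20,3) nearest=1 d=14 new=(10,3) → add node 2 parent=1 cost=8
3. q=(26,29) nearest=1 d=24 new=(10,9) → add node 3 parent=1 cost=8
4. q=(1,42) nearest=3 d=33 new=(6,13) → blocked by [2,9]×[13,15], reject
5. q=(1,7) nearest=0 d=5 new=(1,6) → add node 4 parent=0 cost=4
6. q=(18,20) nearest=3 d=11 new=(14,13) → add node 5 parent=3 cost=12
7. q=(13,9) nearest=3 d=3 new=(13,9) → add node 6 parent=3 cost=11
8. q=(0,20) nearest=3 d=11 new=(6,13) → blocked by [2,9]×[13,15], reject
9. q=(18,33) nearest=5 d=20 new=(18,17) → add node 7 parent=5 cost=16
10. q=(14,22) nearest=7 d=5 new=(14,21) → add node 8 parent=7 cost=20
11. q=(16,20) nearest=8 d=2 new=(16,20) → add node 9 parent=8 cost=22
12. q=(27,2) nearest=5 d=13 new=(18,9) → add node 10 parent=5 cost=16
13. q=(14,9) nearest=6 d=1 new=(14,9) → add node 11 parent=6 cost=12
14. q=(12,5) nearest=2 d=2 new=(12,5) → add node 12 parent=2 cost=10
15. q=(7,10) nearest=3 d=3 new=(7,10) → add node 13 parent=3 cost=11
16. q=(26,25) nearest=7 d=8 new=(22,21) → add node 14 parent=7 cost=20
17. q=(19,37) nearest=8 d=16 new=(18,25) → blocked by [16,23]×[25,33], reject
18. q=(22,20) nearest=14 d=1 new=(22,20) → add node 15 parent=14 cost=21
19. q=(19,33) nearest=8 d=12 new=(18,25) → blocked by [16,23]×[25,33], reject
20. q=(20,8) nearest=10 d=2 new=(20,8) → add node 16 parent=10 cost=18
21. q=(11,5) nearest=12 d=1 new=(11,5) → add node 17 parent=12 cost=11
22. q=(28,7) nearest=16 d=8 new=(24,7) → add node 18 parent=16 cost=22
23. q=(21,35) nearest=8 d=14 new=(18,25) → blocked by [16,23]×[25,33], reject
24. q=(23,33) nearest=8 d=12 new=(18,25) → blocked by [16,23]×[25,33], reject
25. q=(23,3) nearest=18 d=4 new=(23,3) → add node 19 parent=18 cost=26
26. q=(24,17) nearest=15 d=3 new=(24,17) → add node 20 parent=15 cost=24

Path: 0 1 3 5 7 14 15 20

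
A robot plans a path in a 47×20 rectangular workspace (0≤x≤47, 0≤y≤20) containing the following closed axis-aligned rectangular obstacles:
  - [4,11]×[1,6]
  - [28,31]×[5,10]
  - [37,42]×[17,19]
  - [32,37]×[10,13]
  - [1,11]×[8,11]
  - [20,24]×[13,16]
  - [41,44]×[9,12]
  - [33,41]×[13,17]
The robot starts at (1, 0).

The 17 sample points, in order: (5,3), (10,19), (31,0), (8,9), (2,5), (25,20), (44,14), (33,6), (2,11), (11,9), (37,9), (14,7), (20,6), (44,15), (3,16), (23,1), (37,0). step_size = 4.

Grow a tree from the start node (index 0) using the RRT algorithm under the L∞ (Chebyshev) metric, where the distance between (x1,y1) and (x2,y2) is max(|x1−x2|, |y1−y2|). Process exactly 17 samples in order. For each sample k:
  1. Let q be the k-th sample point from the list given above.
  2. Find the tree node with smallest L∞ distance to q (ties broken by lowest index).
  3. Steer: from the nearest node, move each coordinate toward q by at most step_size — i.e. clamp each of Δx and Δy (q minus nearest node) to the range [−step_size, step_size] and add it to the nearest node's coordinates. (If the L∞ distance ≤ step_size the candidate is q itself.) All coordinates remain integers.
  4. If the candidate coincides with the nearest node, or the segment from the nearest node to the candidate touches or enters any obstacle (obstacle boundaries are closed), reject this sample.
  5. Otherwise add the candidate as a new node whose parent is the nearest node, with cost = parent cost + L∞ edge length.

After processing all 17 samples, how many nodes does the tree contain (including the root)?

Node count: 4

1. q=(5,3) nearest=0 d=4 new=(5,3) → blocked by [4,11]×[1,6], reject
2. q=(10,19) nearest=0 d=19 new=(5,4) → blocked by [4,11]×[1,6], reject
3. q=(31,0) nearest=0 d=30 new=(5,0) → add node 1 parent=0 cost=4
4. q=(8,9) nearest=0 d=9 new=(5,4) → blocked by [4,11]×[1,6], reject
5. q=(2,5) nearest=0 d=5 new=(2,4) → add node 2 parent=0 cost=4
6. q=(25,20) nearest=1 d=20 new=(9,4) → blocked by [4,11]×[1,6], reject
7. q=(44,14) nearest=1 d=39 new=(9,4) → blocked by [4,11]×[1,6], reject
8. q=(33,6) nearest=1 d=28 new=(9,4) → blocked by [4,11]×[1,6], reject
9. q=(2,11) nearest=2 d=7 new=(2,8) → blocked by [1,11]×[8,11], reject
10. q=(11,9) nearest=1 d=9 new=(9,4) → blocked by [4,11]×[1,6], reject
11. q=(37,9) nearest=1 d=32 new=(9,4) → blocked by [4,11]×[1,6], reject
12. q=(14,7) nearest=1 d=9 new=(9,4) → blocked by [4,11]×[1,6], reject
13. q=(20,6) nearest=1 d=15 new=(9,4) → blocked by [4,11]×[1,6], reject
14. q=(44,15) nearest=1 d=39 new=(9,4) → blocked by [4,11]×[1,6], reject
15. q=(3,16) nearest=2 d=12 new=(3,8) → blocked by [1,11]×[8,11], reject
16. q=(23,1) nearest=1 d=18 new=(9,1) → blocked by [4,11]×[1,6], reject
17. q=(37,0) nearest=1 d=32 new=(9,0) → add node 3 parent=1 cost=8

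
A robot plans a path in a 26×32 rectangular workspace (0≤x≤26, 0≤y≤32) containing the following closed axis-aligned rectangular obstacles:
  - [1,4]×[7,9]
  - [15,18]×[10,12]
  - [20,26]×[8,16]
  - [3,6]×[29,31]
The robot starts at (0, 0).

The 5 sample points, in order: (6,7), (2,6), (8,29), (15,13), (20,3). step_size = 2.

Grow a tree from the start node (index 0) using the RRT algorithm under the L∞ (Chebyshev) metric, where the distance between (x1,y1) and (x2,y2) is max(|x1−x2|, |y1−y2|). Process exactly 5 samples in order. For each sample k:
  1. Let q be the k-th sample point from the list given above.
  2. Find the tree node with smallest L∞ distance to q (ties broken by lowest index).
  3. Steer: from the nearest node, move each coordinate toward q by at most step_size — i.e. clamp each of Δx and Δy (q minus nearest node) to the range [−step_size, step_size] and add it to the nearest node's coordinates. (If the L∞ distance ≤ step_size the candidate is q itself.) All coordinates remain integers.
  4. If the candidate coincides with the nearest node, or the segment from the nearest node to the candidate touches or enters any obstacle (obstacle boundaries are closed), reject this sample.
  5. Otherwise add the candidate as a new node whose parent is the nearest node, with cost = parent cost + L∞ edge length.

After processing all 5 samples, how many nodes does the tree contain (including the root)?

1. q=(6,7) nearest=0 d=7 new=(2,2) → add node 1 parent=0 cost=2
2. q=(2,6) nearest=1 d=4 new=(2,4) → add node 2 parent=1 cost=4
3. q=(8,29) nearest=2 d=25 new=(4,6) → add node 3 parent=2 cost=6
4. q=(15,13) nearest=3 d=11 new=(6,8) → add node 4 parent=3 cost=8
5. q=(20,3) nearest=4 d=14 new=(8,6) → add node 5 parent=4 cost=10

Node count: 6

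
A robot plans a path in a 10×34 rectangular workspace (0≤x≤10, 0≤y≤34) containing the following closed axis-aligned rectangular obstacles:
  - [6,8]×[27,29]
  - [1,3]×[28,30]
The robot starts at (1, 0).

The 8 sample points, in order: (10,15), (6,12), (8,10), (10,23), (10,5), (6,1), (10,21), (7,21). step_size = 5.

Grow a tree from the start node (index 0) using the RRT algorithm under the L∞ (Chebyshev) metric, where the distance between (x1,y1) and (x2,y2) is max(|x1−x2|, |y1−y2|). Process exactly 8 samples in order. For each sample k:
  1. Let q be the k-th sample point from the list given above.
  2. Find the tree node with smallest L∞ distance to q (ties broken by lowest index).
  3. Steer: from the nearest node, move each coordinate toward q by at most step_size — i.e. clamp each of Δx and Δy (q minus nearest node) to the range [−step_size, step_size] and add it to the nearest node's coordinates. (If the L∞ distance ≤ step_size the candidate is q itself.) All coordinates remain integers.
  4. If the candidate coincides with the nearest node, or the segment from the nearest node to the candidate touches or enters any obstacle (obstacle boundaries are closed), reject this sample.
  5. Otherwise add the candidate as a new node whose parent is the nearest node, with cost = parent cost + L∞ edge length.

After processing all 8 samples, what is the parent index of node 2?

1. q=(10,15) nearest=0 d=15 new=(6,5) → add node 1 parent=0 cost=5
2. q=(6,12) nearest=1 d=7 new=(6,10) → add node 2 parent=1 cost=10
3. q=(8,10) nearest=2 d=2 new=(8,10) → add node 3 parent=2 cost=12
4. q=(10,23) nearest=2 d=13 new=(10,15) → add node 4 parent=2 cost=15
5. q=(10,5) nearest=1 d=4 new=(10,5) → add node 5 parent=1 cost=9
6. q=(6,1) nearest=1 d=4 new=(6,1) → add node 6 parent=1 cost=9
7. q=(10,21) nearest=4 d=6 new=(10,20) → add node 7 parent=4 cost=20
8. q=(7,21) nearest=7 d=3 new=(7,21) → add node 8 parent=7 cost=23

Parent of node 2: 1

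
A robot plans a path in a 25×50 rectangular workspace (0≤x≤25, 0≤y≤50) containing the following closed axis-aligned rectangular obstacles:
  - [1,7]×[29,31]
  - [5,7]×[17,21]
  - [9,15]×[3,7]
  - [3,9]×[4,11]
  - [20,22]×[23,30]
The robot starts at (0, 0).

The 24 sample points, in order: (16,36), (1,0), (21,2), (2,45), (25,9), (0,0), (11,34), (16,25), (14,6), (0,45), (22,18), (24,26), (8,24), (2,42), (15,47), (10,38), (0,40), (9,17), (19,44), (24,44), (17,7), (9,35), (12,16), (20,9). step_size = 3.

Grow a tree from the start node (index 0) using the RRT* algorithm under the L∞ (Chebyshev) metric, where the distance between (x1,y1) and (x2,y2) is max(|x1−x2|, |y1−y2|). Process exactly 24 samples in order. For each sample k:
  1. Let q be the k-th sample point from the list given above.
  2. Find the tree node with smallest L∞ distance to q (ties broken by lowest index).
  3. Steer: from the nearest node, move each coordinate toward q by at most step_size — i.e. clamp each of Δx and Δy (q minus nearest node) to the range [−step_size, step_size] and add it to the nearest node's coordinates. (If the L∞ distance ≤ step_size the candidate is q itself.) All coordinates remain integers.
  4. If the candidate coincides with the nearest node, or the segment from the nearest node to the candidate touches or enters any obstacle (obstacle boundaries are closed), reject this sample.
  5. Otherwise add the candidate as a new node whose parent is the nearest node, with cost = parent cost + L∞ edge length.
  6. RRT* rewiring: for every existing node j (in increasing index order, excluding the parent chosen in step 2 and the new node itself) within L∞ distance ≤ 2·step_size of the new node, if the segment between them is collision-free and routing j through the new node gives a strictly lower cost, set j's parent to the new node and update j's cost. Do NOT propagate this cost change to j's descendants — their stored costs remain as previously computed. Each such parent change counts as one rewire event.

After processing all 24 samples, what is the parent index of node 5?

1. q=(16,36) nearest=0 d=36 new=(3,3) → add node 1 parent=0 cost=3
2. q=(1,0) nearest=0 d=1 new=(1,0) → add node 2 parent=0 cost=1
3. q=(21,2) nearest=1 d=18 new=(6,2) → add node 3 parent=1 cost=6
4. q=(2,45) nearest=1 d=42 new=(2,6) → add node 4 parent=1 cost=6
5. q=(25,9) nearest=3 d=19 new=(9,5) → blocked by [9,15]×[3,7], reject
6. q=(0,0) nearest=0 d=0 → coincident, reject
7. q=(11,34) nearest=4 d=28 new=(5,9) → blocked by [3,9]×[4,11], reject
8. q=(16,25) nearest=4 d=19 new=(5,9) → blocked by [3,9]×[4,11], reject
9. q=(14,6) nearest=3 d=8 new=(9,5) → blocked by [9,15]×[3,7], reject
10. q=(0,45) nearest=4 d=39 new=(0,9) → add node 5 parent=4 cost=9
11. q=(22,18) nearest=3 d=16 new=(9,5) → blocked by [9,15]×[3,7], reject
12. q=(24,26) nearest=4 d=22 new=(5,9) → blocked by [3,9]×[4,11], reject
13. q=(8,24) nearest=5 d=15 new=(3,12) → add node 6 parent=5 cost=12
14. q=(2,42) nearest=6 d=30 new=(2,15) → add node 7 parent=6 cost=15
15. q=(15,47) nearest=7 d=32 new=(5,18) → blocked by [5,7]×[17,21], reject
16. q=(10,38) nearest=7 d=23 new=(5,18) → blocked by [5,7]×[17,21], reject
17. q=(0,40) nearest=7 d=25 new=(0,18) → add node 8 parent=7 cost=18
18. q=(9,17) nearest=6 d=6 new=(6,15) → add node 9 parent=6 cost=15
19. q=(19,44) nearest=8 d=26 new=(3,21) → add node 10 parent=8 cost=21
20. q=(24,44) nearest=10 d=23 new=(6,24) → add node 11 parent=10 cost=24
21. q=(17,7) nearest=3 d=11 new=(9,5) → blocked by [9,15]×[3,7], reject
22. q=(9,35) nearest=11 d=11 new=(9,27) → add node 12 parent=11 cost=27
23. q=(12,16) nearest=9 d=6 new=(9,16) → add node 13 parent=9 cost=18
24. q=(20,9) nearest=13 d=11 new=(12,13) → add node 14 parent=13 cost=21

Parent of node 5: 4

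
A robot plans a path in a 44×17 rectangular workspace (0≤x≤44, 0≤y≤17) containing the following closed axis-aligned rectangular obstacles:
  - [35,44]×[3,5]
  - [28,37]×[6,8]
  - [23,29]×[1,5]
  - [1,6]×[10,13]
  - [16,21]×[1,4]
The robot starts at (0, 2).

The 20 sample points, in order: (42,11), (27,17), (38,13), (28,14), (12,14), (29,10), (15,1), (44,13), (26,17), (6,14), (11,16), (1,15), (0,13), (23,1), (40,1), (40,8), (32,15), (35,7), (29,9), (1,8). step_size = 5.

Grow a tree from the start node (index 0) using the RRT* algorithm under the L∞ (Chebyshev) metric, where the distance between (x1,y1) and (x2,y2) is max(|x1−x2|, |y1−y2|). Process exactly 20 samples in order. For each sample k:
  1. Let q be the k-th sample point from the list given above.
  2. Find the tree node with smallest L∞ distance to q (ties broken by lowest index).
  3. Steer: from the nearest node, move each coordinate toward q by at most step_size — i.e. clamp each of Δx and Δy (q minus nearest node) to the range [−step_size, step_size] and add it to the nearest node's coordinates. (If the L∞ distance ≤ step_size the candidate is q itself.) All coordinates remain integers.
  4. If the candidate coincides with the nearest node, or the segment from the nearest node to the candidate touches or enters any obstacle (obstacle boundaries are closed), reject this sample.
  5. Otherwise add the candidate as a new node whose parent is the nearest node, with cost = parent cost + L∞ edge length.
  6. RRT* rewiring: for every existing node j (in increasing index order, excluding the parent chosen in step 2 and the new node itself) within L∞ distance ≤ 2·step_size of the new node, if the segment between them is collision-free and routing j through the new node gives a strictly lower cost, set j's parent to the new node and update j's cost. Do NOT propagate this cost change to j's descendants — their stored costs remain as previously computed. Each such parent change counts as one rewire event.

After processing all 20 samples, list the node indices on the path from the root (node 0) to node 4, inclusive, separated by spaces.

Path: 0 1 2 3 4

1. q=(42,11) nearest=0 d=42 new=(5,7) → add node 1 parent=0 cost=5
2. q=(27,17) nearest=1 d=22 new=(10,12) → add node 2 parent=1 cost=10
3. q=(38,13) nearest=2 d=28 new=(15,13) → add node 3 parent=2 cost=15
4. q=(28,14) nearest=3 d=13 new=(20,14) → add node 4 parent=3 cost=20
5. q=(12,14) nearest=2 d=2 new=(12,14) → add node 5 parent=2 cost=12
6. q=(29,10) nearest=4 d=9 new=(25,10) → add node 6 parent=4 cost=25
7. q=(15,1) nearest=1 d=10 new=(10,2) → add node 7 parent=1 cost=10
8. q=(44,13) nearest=6 d=19 new=(30,13) → add node 8 parent=6 cost=30
9. q=(26,17) nearest=8 d=4 new=(26,17) → add node 9 parent=8 cost=34
10. q=(6,14) nearest=2 d=4 new=(6,14) → add node 10 parent=2 cost=14
11. q=(11,16) nearest=5 d=2 new=(11,16) → add node 11 parent=5 cost=14
12. q=(1,15) nearest=10 d=5 new=(1,15) → add node 12 parent=10 cost=19
13. q=(0,13) nearest=12 d=2 new=(0,13) → add node 13 parent=12 cost=21
14. q=(23,1) nearest=6 d=9 new=(23,5) → blocked by [23,29]×[1,5], reject
15. q=(40,1) nearest=8 d=12 new=(35,8) → blocked by [28,37]×[6,8], reject
16. q=(40,8) nearest=8 d=10 new=(35,8) → blocked by [28,37]×[6,8], reject
17. q=(32,15) nearest=8 d=2 new=(32,15) → add node 14 parent=8 cost=32
18. q=(35,7) nearest=8 d=6 new=(35,8) → blocked by [28,37]×[6,8], reject
19. q=(29,9) nearest=6 d=4 new=(29,9) → add node 15 parent=6 cost=29
20. q=(1,8) nearest=1 d=4 new=(1,8) → add node 16 parent=1 cost=9; rewire 13→16 (14<21)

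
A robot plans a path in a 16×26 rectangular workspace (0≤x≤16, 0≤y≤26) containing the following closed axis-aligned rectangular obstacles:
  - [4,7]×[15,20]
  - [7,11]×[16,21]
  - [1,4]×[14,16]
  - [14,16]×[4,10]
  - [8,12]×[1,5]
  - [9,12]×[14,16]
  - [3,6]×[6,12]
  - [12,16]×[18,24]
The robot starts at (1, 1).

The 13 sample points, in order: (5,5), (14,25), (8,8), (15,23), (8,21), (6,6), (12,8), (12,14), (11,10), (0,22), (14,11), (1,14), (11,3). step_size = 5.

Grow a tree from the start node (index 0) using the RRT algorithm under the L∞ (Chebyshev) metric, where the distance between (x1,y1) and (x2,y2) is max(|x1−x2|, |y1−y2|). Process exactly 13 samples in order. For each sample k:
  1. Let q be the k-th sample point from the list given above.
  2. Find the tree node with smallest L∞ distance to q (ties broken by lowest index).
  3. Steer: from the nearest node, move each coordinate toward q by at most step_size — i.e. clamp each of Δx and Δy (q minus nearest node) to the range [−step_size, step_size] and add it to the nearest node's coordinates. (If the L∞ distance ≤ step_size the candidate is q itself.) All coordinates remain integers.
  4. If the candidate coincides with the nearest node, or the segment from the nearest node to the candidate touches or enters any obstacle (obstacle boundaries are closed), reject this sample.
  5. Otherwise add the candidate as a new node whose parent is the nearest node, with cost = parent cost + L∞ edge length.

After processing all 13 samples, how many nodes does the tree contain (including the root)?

1. q=(5,5) nearest=0 d=4 new=(5,5) → add node 1 parent=0 cost=4
2. q=(14,25) nearest=1 d=20 new=(10,10) → blocked by [3,6]×[6,12], reject
3. q=(8,8) nearest=1 d=3 new=(8,8) → blocked by [3,6]×[6,12], reject
4. q=(15,23) nearest=1 d=18 new=(10,10) → blocked by [3,6]×[6,12], reject
5. q=(8,21) nearest=1 d=16 new=(8,10) → blocked by [3,6]×[6,12], reject
6. q=(6,6) nearest=1 d=1 new=(6,6) → blocked by [3,6]×[6,12], reject
7. q=(12,8) nearest=1 d=7 new=(10,8) → add node 2 parent=1 cost=9
8. q=(12,14) nearest=2 d=6 new=(12,13) → add node 3 parent=2 cost=14
9. q=(11,10) nearest=2 d=2 new=(11,10) → add node 4 parent=2 cost=11
10. q=(0,22) nearest=3 d=12 new=(7,18) → blocked by [4,7]×[15,20], reject
11. q=(14,11) nearest=3 d=2 new=(14,11) → add node 5 parent=3 cost=16
12. q=(1,14) nearest=1 d=9 new=(1,10) → blocked by [3,6]×[6,12], reject
13. q=(11,3) nearest=2 d=5 new=(11,3) → blocked by [8,12]×[1,5], reject

Node count: 6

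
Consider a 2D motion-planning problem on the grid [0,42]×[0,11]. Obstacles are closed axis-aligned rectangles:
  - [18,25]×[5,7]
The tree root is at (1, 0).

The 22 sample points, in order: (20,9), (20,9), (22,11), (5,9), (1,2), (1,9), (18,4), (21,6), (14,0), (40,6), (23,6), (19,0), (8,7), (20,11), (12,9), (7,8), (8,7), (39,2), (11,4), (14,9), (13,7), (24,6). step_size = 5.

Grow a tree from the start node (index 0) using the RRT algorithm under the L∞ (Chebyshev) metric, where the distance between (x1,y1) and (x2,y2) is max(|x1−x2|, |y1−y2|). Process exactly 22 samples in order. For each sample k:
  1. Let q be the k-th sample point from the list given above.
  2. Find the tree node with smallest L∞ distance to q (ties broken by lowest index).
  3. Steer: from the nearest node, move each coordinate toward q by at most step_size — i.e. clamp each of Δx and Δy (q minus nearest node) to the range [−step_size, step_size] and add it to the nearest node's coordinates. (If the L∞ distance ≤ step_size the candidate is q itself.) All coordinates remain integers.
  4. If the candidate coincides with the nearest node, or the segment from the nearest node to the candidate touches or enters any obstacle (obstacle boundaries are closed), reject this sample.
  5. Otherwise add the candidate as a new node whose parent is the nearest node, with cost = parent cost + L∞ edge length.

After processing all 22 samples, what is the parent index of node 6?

Parent of node 6: 4

1. q=(20,9) nearest=0 d=19 new=(6,5) → add node 1 parent=0 cost=5
2. q=(20,9) nearest=1 d=14 new=(11,9) → add node 2 parent=1 cost=10
3. q=(22,11) nearest=2 d=11 new=(16,11) → add node 3 parent=2 cost=15
4. q=(5,9) nearest=1 d=4 new=(5,9) → add node 4 parent=1 cost=9
5. q=(1,2) nearest=0 d=2 new=(1,2) → add node 5 parent=0 cost=2
6. q=(1,9) nearest=4 d=4 new=(1,9) → add node 6 parent=4 cost=13
7. q=(18,4) nearest=2 d=7 new=(16,4) → add node 7 parent=2 cost=15
8. q=(21,6) nearest=3 d=5 new=(21,6) → blocked by [18,25]×[5,7], reject
9. q=(14,0) nearest=7 d=4 new=(14,0) → add node 8 parent=7 cost=19
10. q=(40,6) nearest=3 d=24 new=(21,6) → blocked by [18,25]×[5,7], reject
11. q=(23,6) nearest=3 d=7 new=(21,6) → blocked by [18,25]×[5,7], reject
12. q=(19,0) nearest=7 d=4 new=(19,0) → add node 9 parent=7 cost=19
13. q=(8,7) nearest=1 d=2 new=(8,7) → add node 10 parent=1 cost=7
14. q=(20,11) nearest=3 d=4 new=(20,11) → add node 11 parent=3 cost=19
15. q=(12,9) nearest=2 d=1 new=(12,9) → add node 12 parent=2 cost=11
16. q=(7,8) nearest=10 d=1 new=(7,8) → add node 13 parent=10 cost=8
17. q=(8,7) nearest=10 d=0 → coincident, reject
18. q=(39,2) nearest=11 d=19 new=(25,6) → blocked by [18,25]×[5,7], reject
19. q=(11,4) nearest=10 d=3 new=(11,4) → add node 14 parent=10 cost=10
20. q=(14,9) nearest=3 d=2 new=(14,9) → add node 15 parent=3 cost=17
21. q=(13,7) nearest=2 d=2 new=(13,7) → add node 16 parent=2 cost=12
22. q=(24,6) nearest=11 d=5 new=(24,6) → blocked by [18,25]×[5,7], reject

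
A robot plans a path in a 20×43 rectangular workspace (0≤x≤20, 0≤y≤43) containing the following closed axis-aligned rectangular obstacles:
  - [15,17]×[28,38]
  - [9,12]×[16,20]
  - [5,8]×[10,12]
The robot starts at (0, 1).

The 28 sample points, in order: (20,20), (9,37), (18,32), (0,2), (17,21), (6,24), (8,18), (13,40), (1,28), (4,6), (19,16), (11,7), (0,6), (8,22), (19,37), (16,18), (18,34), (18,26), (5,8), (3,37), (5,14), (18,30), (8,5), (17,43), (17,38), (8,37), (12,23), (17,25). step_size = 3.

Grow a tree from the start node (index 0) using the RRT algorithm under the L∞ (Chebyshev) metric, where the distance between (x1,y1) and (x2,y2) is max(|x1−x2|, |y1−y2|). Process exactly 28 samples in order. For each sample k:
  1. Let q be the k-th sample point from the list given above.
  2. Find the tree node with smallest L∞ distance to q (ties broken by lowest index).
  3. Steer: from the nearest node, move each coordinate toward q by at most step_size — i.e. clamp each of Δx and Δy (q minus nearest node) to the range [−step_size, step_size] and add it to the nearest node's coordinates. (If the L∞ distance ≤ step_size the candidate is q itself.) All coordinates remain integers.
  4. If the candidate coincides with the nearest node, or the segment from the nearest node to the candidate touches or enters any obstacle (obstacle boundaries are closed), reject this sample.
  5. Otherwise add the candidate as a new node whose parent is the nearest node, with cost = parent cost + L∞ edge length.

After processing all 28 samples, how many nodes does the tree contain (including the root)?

Node count: 21

1. q=(20,20) nearest=0 d=20 new=(3,4) → add node 1 parent=0 cost=3
2. q=(9,37) nearest=1 d=33 new=(6,7) → add node 2 parent=1 cost=6
3. q=(18,32) nearest=2 d=25 new=(9,10) → add node 3 parent=2 cost=9
4. q=(0,2) nearest=0 d=1 new=(0,2) → add node 4 parent=0 cost=1
5. q=(17,21) nearest=3 d=11 new=(12,13) → add node 5 parent=3 cost=12
6. q=(6,24) nearest=5 d=11 new=(9,16) → blocked by [9,12]×[16,20], reject
7. q=(8,18) nearest=5 d=5 new=(9,16) → blocked by [9,12]×[16,20], reject
8. q=(13,40) nearest=5 d=27 new=(13,16) → add node 6 parent=5 cost=15
9. q=(1,28) nearest=6 d=12 new=(10,19) → blocked by [9,12]×[16,20], reject
10. q=(4,6) nearest=1 d=2 new=(4,6) → add node 7 parent=1 cost=5
11. q=(19,16) nearest=6 d=6 new=(16,16) → add node 8 parent=6 cost=18
12. q=(11,7) nearest=3 d=3 new=(11,7) → add node 9 parent=3 cost=12
13. q=(0,6) nearest=1 d=3 new=(0,6) → add node 10 parent=1 cost=6
14. q=(8,22) nearest=6 d=6 new=(10,19) → blocked by [9,12]×[16,20], reject
15. q=(19,37) nearest=6 d=21 new=(16,19) → add node 11 parent=6 cost=18
16. q=(16,18) nearest=11 d=1 new=(16,18) → add node 12 parent=11 cost=19
17. q=(18,34) nearest=11 d=15 new=(18,22) → add node 13 parent=11 cost=21
18. q=(18,26) nearest=13 d=4 new=(18,25) → add node 14 parent=13 cost=24
19. q=(5,8) nearest=2 d=1 new=(5,8) → add node 15 parent=2 cost=7
20. q=(3,37) nearest=13 d=15 new=(15,25) → add node 16 parent=13 cost=24
21. q=(5,14) nearest=3 d=4 new=(6,13) → blocked by [5,8]×[10,12], reject
22. q=(18,30) nearest=14 d=5 new=(18,28) → add node 17 parent=14 cost=27
23. q=(8,5) nearest=2 d=2 new=(8,5) → add node 18 parent=2 cost=8
24. q=(17,43) nearest=17 d=15 new=(17,31) → blocked by [15,17]×[28,38], reject
25. q=(17,38) nearest=17 d=10 new=(17,31) → blocked by [15,17]×[28,38], reject
26. q=(8,37) nearest=17 d=10 new=(15,31) → blocked by [15,17]×[28,38], reject
27. q=(12,23) nearest=16 d=3 new=(12,23) → add node 19 parent=16 cost=27
28. q=(17,25) nearest=14 d=1 new=(17,25) → add node 20 parent=14 cost=25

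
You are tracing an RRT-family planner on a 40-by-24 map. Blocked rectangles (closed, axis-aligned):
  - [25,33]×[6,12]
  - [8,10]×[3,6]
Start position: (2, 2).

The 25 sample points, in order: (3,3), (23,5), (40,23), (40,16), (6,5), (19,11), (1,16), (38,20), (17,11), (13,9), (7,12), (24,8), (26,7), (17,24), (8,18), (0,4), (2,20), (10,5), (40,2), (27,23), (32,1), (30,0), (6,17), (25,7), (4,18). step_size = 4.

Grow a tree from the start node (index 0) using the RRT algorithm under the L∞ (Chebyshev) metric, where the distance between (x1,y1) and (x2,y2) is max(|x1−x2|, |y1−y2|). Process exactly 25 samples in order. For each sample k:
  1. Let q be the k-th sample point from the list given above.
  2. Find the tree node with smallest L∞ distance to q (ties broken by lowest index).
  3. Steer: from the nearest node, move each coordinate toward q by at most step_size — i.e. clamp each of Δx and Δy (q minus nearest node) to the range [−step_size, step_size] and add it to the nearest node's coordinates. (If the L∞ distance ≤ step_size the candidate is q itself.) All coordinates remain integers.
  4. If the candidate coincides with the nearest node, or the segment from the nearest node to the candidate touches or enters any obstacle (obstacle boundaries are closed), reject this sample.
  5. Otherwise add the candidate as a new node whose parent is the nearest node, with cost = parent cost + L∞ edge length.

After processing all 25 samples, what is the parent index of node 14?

Parent of node 14: 9

1. q=(3,3) nearest=0 d=1 new=(3,3) → add node 1 parent=0 cost=1
2. q=(23,5) nearest=1 d=20 new=(7,5) → add node 2 parent=1 cost=5
3. q=(40,23) nearest=2 d=33 new=(11,9) → blocked by [8,10]×[3,6], reject
4. q=(40,16) nearest=2 d=33 new=(11,9) → blocked by [8,10]×[3,6], reject
5. q=(6,5) nearest=2 d=1 new=(6,5) → add node 3 parent=2 cost=6
6. q=(19,11) nearest=2 d=12 new=(11,9) → blocked by [8,10]×[3,6], reject
7. q=(1,16) nearest=2 d=11 new=(3,9) → add node 4 parent=2 cost=9
8. q=(38,20) nearest=2 d=31 new=(11,9) → blocked by [8,10]×[3,6], reject
9. q=(17,11) nearest=2 d=10 new=(11,9) → blocked by [8,10]×[3,6], reject
10. q=(13,9) nearest=2 d=6 new=(11,9) → blocked by [8,10]×[3,6], reject
11. q=(7,12) nearest=4 d=4 new=(7,12) → add node 5 parent=4 cost=13
12. q=(24,8) nearest=2 d=17 new=(11,8) → blocked by [8,10]×[3,6], reject
13. q=(26,7) nearest=2 d=19 new=(11,7) → blocked by [8,10]×[3,6], reject
14. q=(17,24) nearest=5 d=12 new=(11,16) → add node 6 parent=5 cost=17
15. q=(8,18) nearest=6 d=3 new=(8,18) → add node 7 parent=6 cost=20
16. q=(0,4) nearest=0 d=2 new=(0,4) → add node 8 parent=0 cost=2
17. q=(2,20) nearest=7 d=6 new=(4,20) → add node 9 parent=7 cost=24
18. q=(10,5) nearest=2 d=3 new=(10,5) → blocked by [8,10]×[3,6], reject
19. q=(40,2) nearest=6 d=29 new=(15,12) → add node 10 parent=6 cost=21
20. q=(27,23) nearest=10 d=12 new=(19,16) → add node 11 parent=10 cost=25
21. q=(32,1) nearest=11 d=15 new=(23,12) → add node 12 parent=11 cost=29
22. q=(30,0) nearest=12 d=12 new=(27,8) → blocked by [25,33]×[6,12], reject
23. q=(6,17) nearest=7 d=2 new=(6,17) → add node 13 parent=7 cost=22
24. q=(25,7) nearest=12 d=5 new=(25,8) → blocked by [25,33]×[6,12], reject
25. q=(4,18) nearest=9 d=2 new=(4,18) → add node 14 parent=9 cost=26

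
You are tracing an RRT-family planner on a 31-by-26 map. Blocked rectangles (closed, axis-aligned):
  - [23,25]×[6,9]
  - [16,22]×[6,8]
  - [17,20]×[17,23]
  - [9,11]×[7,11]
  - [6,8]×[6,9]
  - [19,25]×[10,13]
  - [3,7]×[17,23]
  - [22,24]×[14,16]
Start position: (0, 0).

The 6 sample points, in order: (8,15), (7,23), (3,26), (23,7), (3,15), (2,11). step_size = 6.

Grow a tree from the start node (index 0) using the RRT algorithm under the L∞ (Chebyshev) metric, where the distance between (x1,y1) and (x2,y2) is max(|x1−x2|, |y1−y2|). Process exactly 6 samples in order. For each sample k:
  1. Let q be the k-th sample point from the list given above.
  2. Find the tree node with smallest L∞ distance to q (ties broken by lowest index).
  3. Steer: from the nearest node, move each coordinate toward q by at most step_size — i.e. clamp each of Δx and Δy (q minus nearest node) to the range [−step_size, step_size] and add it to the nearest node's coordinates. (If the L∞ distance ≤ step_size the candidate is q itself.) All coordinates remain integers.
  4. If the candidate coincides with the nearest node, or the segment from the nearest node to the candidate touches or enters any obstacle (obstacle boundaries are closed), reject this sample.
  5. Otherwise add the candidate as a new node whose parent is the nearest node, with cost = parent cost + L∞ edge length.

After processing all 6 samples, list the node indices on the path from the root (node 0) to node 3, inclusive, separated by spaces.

1. q=(8,15) nearest=0 d=15 new=(6,6) → blocked by [6,8]×[6,9], reject
2. q=(7,23) nearest=0 d=23 new=(6,6) → blocked by [6,8]×[6,9], reject
3. q=(3,26) nearest=0 d=26 new=(3,6) → add node 1 parent=0 cost=6
4. q=(23,7) nearest=1 d=20 new=(9,7) → blocked by [9,11]×[7,11], reject
5. q=(3,15) nearest=1 d=9 new=(3,12) → add node 2 parent=1 cost=12
6. q=(2,11) nearest=2 d=1 new=(2,11) → add node 3 parent=2 cost=13

Path: 0 1 2 3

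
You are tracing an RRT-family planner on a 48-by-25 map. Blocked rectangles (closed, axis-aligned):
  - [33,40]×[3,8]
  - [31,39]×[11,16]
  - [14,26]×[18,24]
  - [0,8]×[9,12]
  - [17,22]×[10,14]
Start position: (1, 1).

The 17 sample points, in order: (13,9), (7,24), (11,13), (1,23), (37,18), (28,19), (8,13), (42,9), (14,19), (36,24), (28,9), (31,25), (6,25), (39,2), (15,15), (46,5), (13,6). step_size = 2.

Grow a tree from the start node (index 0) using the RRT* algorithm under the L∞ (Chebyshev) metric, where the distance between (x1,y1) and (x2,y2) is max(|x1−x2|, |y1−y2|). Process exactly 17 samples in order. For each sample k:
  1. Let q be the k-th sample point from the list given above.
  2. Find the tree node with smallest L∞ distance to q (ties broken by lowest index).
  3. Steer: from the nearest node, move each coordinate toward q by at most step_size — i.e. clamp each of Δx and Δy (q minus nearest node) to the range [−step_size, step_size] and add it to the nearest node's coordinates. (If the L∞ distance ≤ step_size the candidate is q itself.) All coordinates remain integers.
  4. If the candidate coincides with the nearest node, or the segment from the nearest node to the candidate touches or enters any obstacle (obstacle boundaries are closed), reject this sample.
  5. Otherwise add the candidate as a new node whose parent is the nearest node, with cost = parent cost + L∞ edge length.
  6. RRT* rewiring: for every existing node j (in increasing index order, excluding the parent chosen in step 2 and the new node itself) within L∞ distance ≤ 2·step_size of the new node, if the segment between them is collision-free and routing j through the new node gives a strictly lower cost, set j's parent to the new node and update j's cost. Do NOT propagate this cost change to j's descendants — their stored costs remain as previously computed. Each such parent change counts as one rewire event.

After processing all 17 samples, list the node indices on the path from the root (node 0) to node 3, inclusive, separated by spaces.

1. q=(13,9) nearest=0 d=12 new=(3,3) → add node 1 parent=0 cost=2
2. q=(7,24) nearest=1 d=21 new=(5,5) → add node 2 parent=1 cost=4
3. q=(11,13) nearest=2 d=8 new=(7,7) → add node 3 parent=2 cost=6
4. q=(1,23) nearest=3 d=16 new=(5,9) → blocked by [0,8]×[9,12], reject
5. q=(37,18) nearest=3 d=30 new=(9,9) → add node 4 parent=3 cost=8
6. q=(28,19) nearest=4 d=19 new=(11,11) → add node 5 parent=4 cost=10
7. q=(8,13) nearest=5 d=3 new=(9,13) → add node 6 parent=5 cost=12
8. q=(42,9) nearest=5 d=31 new=(13,9) → add node 7 parent=5 cost=12
9. q=(14,19) nearest=6 d=6 new=(11,15) → add node 8 parent=6 cost=14
10. q=(36,24) nearest=7 d=23 new=(15,11) → add node 9 parent=7 cost=14
11. q=(28,9) nearest=9 d=13 new=(17,9) → add node 10 parent=9 cost=16
12. q=(31,25) nearest=9 d=16 new=(17,13) → blocked by [17,22]×[10,14], reject
13. q=(6,25) nearest=8 d=10 new=(9,17) → add node 11 parent=8 cost=16
14. q=(39,2) nearest=10 d=22 new=(19,7) → add node 12 parent=10 cost=18
15. q=(15,15) nearest=5 d=4 new=(13,13) → add node 13 parent=5 cost=12
16. q=(46,5) nearest=12 d=27 new=(21,5) → add node 14 parent=12 cost=20
17. q=(13,6) nearest=7 d=3 new=(13,7) → add node 15 parent=7 cost=14

Path: 0 1 2 3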